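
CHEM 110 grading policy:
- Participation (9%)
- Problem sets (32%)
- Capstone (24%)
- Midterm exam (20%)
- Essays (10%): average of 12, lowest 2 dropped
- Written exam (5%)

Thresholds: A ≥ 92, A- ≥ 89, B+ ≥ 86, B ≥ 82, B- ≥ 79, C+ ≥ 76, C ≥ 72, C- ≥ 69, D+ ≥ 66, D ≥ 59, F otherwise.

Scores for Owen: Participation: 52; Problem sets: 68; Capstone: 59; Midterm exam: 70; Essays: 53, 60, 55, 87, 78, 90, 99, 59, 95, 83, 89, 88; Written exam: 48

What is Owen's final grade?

Essays: drop 53, 55 → average of remaining 10 = 828/10 = 82.8
Weighted total:
  Participation 52 × 0.09 = 4.68
  Problem sets 68 × 0.32 = 21.76
  Capstone 59 × 0.24 = 14.16
  Midterm exam 70 × 0.2 = 14
  Essays 82.8 × 0.1 = 8.28
  Written exam 48 × 0.05 = 2.4
Sum = 65.28
65.28 is ≥ 59 and < 66 → D

D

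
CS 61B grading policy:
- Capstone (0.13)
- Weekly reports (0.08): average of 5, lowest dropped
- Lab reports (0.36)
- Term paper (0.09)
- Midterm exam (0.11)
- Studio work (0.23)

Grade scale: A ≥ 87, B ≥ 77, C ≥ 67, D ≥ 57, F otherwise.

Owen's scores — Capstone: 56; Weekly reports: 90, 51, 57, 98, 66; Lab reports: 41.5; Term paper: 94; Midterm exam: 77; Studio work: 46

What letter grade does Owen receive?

F

Weekly reports: drop 51 → average of remaining 4 = 311/4 = 77.75
Weighted total:
  Capstone 56 × 0.13 = 7.28
  Weekly reports 77.75 × 0.08 = 6.22
  Lab reports 41.5 × 0.36 = 14.94
  Term paper 94 × 0.09 = 8.46
  Midterm exam 77 × 0.11 = 8.47
  Studio work 46 × 0.23 = 10.58
Sum = 55.95
55.95 < 57 → F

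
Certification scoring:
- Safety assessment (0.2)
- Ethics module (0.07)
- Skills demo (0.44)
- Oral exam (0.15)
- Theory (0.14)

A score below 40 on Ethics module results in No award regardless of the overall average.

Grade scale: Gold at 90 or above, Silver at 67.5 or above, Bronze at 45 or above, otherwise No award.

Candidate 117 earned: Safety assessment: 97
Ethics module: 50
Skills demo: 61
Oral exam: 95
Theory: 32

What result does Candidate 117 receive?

Ethics module score 50 ≥ 40: minimum met.
Weighted total:
  Safety assessment 97 × 0.2 = 19.4
  Ethics module 50 × 0.07 = 3.5
  Skills demo 61 × 0.44 = 26.84
  Oral exam 95 × 0.15 = 14.25
  Theory 32 × 0.14 = 4.48
Sum = 68.47
68.47 is ≥ 67.5 and < 90 → Silver

Silver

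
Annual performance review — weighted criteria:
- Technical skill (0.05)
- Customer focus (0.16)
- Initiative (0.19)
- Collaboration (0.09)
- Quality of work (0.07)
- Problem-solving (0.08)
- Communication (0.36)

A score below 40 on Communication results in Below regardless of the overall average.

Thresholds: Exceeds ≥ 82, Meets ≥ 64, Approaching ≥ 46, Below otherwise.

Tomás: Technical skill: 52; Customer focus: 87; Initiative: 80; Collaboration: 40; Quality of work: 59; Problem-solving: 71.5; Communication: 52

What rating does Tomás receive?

Approaching

Communication score 52 ≥ 40: minimum met.
Weighted total:
  Technical skill 52 × 0.05 = 2.6
  Customer focus 87 × 0.16 = 13.92
  Initiative 80 × 0.19 = 15.2
  Collaboration 40 × 0.09 = 3.6
  Quality of work 59 × 0.07 = 4.13
  Problem-solving 71.5 × 0.08 = 5.72
  Communication 52 × 0.36 = 18.72
Sum = 63.89
63.89 is ≥ 46 and < 64 → Approaching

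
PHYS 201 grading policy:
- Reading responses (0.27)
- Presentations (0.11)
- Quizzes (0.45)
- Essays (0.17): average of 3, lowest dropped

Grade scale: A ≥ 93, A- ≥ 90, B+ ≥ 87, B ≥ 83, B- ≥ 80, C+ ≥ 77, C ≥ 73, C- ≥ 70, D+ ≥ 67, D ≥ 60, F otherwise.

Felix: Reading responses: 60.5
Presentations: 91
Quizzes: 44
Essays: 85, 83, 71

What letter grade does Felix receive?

D

Essays: drop 71 → average of remaining 2 = 168/2 = 84
Weighted total:
  Reading responses 60.5 × 0.27 = 16.335
  Presentations 91 × 0.11 = 10.01
  Quizzes 44 × 0.45 = 19.8
  Essays 84 × 0.17 = 14.28
Sum = 60.425
60.425 is ≥ 60 and < 67 → D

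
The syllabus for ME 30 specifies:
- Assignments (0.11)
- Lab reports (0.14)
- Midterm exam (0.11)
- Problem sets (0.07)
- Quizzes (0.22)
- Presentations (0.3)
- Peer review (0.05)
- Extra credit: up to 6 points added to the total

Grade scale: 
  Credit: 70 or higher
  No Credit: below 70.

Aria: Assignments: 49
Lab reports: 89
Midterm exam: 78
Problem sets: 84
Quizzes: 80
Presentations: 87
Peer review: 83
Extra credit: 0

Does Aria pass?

Weighted total:
  Assignments 49 × 0.11 = 5.39
  Lab reports 89 × 0.14 = 12.46
  Midterm exam 78 × 0.11 = 8.58
  Problem sets 84 × 0.07 = 5.88
  Quizzes 80 × 0.22 = 17.6
  Presentations 87 × 0.3 = 26.1
  Peer review 83 × 0.05 = 4.15
Sum = 80.16
Extra credit: 80.16 + 0 = 80.16
80.16 ≥ 70 → Credit

Credit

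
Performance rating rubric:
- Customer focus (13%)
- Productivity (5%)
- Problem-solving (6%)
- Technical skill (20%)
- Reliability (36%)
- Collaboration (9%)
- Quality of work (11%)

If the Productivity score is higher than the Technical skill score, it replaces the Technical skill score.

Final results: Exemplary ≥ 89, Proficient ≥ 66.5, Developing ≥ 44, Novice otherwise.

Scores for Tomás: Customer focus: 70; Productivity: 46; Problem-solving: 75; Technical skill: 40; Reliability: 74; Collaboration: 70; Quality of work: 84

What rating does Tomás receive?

Productivity (46) > Technical skill (40), so Technical skill counts as 46.
Weighted total:
  Customer focus 70 × 0.13 = 9.1
  Productivity 46 × 0.05 = 2.3
  Problem-solving 75 × 0.06 = 4.5
  Technical skill 46 × 0.2 = 9.2
  Reliability 74 × 0.36 = 26.64
  Collaboration 70 × 0.09 = 6.3
  Quality of work 84 × 0.11 = 9.24
Sum = 67.28
67.28 is ≥ 66.5 and < 89 → Proficient

Proficient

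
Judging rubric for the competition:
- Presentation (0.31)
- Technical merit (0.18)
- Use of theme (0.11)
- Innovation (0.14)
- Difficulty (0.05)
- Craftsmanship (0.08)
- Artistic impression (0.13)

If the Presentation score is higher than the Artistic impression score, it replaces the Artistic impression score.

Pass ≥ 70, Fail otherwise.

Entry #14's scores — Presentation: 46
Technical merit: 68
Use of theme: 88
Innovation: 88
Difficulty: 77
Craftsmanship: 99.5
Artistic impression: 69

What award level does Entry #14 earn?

Presentation (46) ≤ Artistic impression (69), so Artistic impression stays at 69.
Weighted total:
  Presentation 46 × 0.31 = 14.26
  Technical merit 68 × 0.18 = 12.24
  Use of theme 88 × 0.11 = 9.68
  Innovation 88 × 0.14 = 12.32
  Difficulty 77 × 0.05 = 3.85
  Craftsmanship 99.5 × 0.08 = 7.96
  Artistic impression 69 × 0.13 = 8.97
Sum = 69.28
69.28 < 70 → Fail

Fail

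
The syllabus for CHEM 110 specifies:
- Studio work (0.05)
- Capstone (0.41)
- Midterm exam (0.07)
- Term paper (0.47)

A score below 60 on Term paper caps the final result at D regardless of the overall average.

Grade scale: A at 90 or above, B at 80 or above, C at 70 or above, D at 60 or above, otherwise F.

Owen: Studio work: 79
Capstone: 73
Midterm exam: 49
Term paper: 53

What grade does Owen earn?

Term paper score 53 < 60: minimum not met.
Weighted total:
  Studio work 79 × 0.05 = 3.95
  Capstone 73 × 0.41 = 29.93
  Midterm exam 49 × 0.07 = 3.43
  Term paper 53 × 0.47 = 24.91
Sum = 62.22
62.22 would be D; cap at D applies → D.

D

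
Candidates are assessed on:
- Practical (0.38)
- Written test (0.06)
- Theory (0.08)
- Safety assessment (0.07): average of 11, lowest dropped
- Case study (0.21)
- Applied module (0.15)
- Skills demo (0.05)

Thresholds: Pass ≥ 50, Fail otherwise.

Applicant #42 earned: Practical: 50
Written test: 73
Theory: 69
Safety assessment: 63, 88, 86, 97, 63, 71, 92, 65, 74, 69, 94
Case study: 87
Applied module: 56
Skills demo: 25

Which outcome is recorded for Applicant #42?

Pass

Safety assessment: drop 63 → average of remaining 10 = 799/10 = 79.9
Weighted total:
  Practical 50 × 0.38 = 19
  Written test 73 × 0.06 = 4.38
  Theory 69 × 0.08 = 5.52
  Safety assessment 79.9 × 0.07 = 5.593
  Case study 87 × 0.21 = 18.27
  Applied module 56 × 0.15 = 8.4
  Skills demo 25 × 0.05 = 1.25
Sum = 62.413
62.413 ≥ 50 → Pass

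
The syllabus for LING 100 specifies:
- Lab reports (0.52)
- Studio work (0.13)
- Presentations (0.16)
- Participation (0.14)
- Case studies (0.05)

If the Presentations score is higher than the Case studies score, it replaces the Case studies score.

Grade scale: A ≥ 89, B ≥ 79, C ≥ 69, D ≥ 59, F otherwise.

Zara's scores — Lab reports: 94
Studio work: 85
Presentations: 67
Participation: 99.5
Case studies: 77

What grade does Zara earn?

B

Presentations (67) ≤ Case studies (77), so Case studies stays at 77.
Weighted total:
  Lab reports 94 × 0.52 = 48.88
  Studio work 85 × 0.13 = 11.05
  Presentations 67 × 0.16 = 10.72
  Participation 99.5 × 0.14 = 13.93
  Case studies 77 × 0.05 = 3.85
Sum = 88.43
88.43 is ≥ 79 and < 89 → B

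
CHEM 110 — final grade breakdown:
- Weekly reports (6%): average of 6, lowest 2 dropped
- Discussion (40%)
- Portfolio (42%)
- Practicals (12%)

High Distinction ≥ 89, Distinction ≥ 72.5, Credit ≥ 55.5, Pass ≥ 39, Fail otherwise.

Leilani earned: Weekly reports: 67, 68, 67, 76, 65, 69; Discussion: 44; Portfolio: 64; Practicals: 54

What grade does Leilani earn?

Weekly reports: drop 65, 67 → average of remaining 4 = 280/4 = 70
Weighted total:
  Weekly reports 70 × 0.06 = 4.2
  Discussion 44 × 0.4 = 17.6
  Portfolio 64 × 0.42 = 26.88
  Practicals 54 × 0.12 = 6.48
Sum = 55.16
55.16 is ≥ 39 and < 55.5 → Pass

Pass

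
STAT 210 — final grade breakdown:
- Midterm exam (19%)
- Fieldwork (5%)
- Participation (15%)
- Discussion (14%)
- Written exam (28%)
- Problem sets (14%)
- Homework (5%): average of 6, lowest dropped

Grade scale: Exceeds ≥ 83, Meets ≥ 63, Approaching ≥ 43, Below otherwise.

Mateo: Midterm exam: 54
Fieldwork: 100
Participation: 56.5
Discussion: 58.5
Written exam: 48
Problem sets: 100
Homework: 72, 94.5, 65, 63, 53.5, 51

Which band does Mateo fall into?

Homework: drop 51 → average of remaining 5 = 348/5 = 69.6
Weighted total:
  Midterm exam 54 × 0.19 = 10.26
  Fieldwork 100 × 0.05 = 5
  Participation 56.5 × 0.15 = 8.475
  Discussion 58.5 × 0.14 = 8.19
  Written exam 48 × 0.28 = 13.44
  Problem sets 100 × 0.14 = 14
  Homework 69.6 × 0.05 = 3.48
Sum = 62.845
62.845 is ≥ 43 and < 63 → Approaching

Approaching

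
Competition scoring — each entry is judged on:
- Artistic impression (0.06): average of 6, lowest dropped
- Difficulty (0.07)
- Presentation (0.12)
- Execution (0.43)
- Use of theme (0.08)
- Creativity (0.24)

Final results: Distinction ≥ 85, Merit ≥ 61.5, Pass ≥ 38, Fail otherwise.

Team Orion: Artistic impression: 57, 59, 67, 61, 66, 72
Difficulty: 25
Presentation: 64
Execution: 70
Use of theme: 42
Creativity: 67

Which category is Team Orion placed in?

Merit

Artistic impression: drop 57 → average of remaining 5 = 325/5 = 65
Weighted total:
  Artistic impression 65 × 0.06 = 3.9
  Difficulty 25 × 0.07 = 1.75
  Presentation 64 × 0.12 = 7.68
  Execution 70 × 0.43 = 30.1
  Use of theme 42 × 0.08 = 3.36
  Creativity 67 × 0.24 = 16.08
Sum = 62.87
62.87 is ≥ 61.5 and < 85 → Merit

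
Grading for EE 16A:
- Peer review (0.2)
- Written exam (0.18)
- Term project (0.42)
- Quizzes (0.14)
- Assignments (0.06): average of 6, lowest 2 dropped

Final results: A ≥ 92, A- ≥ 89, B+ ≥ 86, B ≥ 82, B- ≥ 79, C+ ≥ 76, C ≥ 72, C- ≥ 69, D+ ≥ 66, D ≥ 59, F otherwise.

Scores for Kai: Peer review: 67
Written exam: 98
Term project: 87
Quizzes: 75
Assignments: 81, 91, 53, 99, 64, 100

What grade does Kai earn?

Assignments: drop 53, 64 → average of remaining 4 = 371/4 = 92.75
Weighted total:
  Peer review 67 × 0.2 = 13.4
  Written exam 98 × 0.18 = 17.64
  Term project 87 × 0.42 = 36.54
  Quizzes 75 × 0.14 = 10.5
  Assignments 92.75 × 0.06 = 5.565
Sum = 83.645
83.645 is ≥ 82 and < 86 → B

B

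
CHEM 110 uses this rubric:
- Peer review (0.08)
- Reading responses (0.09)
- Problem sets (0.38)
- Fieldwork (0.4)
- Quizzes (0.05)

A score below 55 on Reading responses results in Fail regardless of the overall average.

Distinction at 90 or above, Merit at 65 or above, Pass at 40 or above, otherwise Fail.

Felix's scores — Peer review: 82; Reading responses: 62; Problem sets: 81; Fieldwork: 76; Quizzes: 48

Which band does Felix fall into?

Merit

Reading responses score 62 ≥ 55: minimum met.
Weighted total:
  Peer review 82 × 0.08 = 6.56
  Reading responses 62 × 0.09 = 5.58
  Problem sets 81 × 0.38 = 30.78
  Fieldwork 76 × 0.4 = 30.4
  Quizzes 48 × 0.05 = 2.4
Sum = 75.72
75.72 is ≥ 65 and < 90 → Merit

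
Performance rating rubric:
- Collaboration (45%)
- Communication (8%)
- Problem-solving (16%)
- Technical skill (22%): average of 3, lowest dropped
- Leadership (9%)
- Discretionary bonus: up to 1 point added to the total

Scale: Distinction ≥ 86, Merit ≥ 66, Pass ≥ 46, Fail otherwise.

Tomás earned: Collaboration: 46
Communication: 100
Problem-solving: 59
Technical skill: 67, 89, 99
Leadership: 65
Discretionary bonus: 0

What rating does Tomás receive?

Pass

Technical skill: drop 67 → average of remaining 2 = 188/2 = 94
Weighted total:
  Collaboration 46 × 0.45 = 20.7
  Communication 100 × 0.08 = 8
  Problem-solving 59 × 0.16 = 9.44
  Technical skill 94 × 0.22 = 20.68
  Leadership 65 × 0.09 = 5.85
Sum = 64.67
Discretionary bonus: 64.67 + 0 = 64.67
64.67 is ≥ 46 and < 66 → Pass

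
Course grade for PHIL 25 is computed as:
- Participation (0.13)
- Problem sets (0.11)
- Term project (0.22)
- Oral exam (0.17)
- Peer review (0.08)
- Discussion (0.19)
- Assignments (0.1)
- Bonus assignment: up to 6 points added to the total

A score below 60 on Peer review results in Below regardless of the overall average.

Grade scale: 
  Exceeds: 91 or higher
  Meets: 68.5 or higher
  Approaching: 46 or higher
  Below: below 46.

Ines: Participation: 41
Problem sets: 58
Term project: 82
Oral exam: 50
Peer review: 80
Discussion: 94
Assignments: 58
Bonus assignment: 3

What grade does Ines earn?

Meets

Peer review score 80 ≥ 60: minimum met.
Weighted total:
  Participation 41 × 0.13 = 5.33
  Problem sets 58 × 0.11 = 6.38
  Term project 82 × 0.22 = 18.04
  Oral exam 50 × 0.17 = 8.5
  Peer review 80 × 0.08 = 6.4
  Discussion 94 × 0.19 = 17.86
  Assignments 58 × 0.1 = 5.8
Sum = 68.31
Bonus assignment: 68.31 + 3 = 71.31
71.31 is ≥ 68.5 and < 91 → Meets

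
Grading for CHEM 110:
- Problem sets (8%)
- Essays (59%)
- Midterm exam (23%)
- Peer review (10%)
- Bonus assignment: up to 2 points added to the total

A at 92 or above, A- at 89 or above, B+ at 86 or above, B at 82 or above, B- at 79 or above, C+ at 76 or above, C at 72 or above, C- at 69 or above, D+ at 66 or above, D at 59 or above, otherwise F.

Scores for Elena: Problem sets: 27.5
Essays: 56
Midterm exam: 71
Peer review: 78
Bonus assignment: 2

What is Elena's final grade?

Weighted total:
  Problem sets 27.5 × 0.08 = 2.2
  Essays 56 × 0.59 = 33.04
  Midterm exam 71 × 0.23 = 16.33
  Peer review 78 × 0.1 = 7.8
Sum = 59.37
Bonus assignment: 59.37 + 2 = 61.37
61.37 is ≥ 59 and < 66 → D

D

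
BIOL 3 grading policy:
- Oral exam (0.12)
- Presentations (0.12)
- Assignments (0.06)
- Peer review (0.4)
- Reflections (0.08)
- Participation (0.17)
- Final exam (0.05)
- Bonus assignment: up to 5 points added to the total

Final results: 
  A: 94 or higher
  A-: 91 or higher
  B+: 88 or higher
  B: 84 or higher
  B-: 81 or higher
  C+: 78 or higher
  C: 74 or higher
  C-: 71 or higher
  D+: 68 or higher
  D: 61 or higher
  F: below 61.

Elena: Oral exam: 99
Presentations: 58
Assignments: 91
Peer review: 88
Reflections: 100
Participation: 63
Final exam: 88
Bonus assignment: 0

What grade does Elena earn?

Weighted total:
  Oral exam 99 × 0.12 = 11.88
  Presentations 58 × 0.12 = 6.96
  Assignments 91 × 0.06 = 5.46
  Peer review 88 × 0.4 = 35.2
  Reflections 100 × 0.08 = 8
  Participation 63 × 0.17 = 10.71
  Final exam 88 × 0.05 = 4.4
Sum = 82.61
Bonus assignment: 82.61 + 0 = 82.61
82.61 is ≥ 81 and < 84 → B-

B-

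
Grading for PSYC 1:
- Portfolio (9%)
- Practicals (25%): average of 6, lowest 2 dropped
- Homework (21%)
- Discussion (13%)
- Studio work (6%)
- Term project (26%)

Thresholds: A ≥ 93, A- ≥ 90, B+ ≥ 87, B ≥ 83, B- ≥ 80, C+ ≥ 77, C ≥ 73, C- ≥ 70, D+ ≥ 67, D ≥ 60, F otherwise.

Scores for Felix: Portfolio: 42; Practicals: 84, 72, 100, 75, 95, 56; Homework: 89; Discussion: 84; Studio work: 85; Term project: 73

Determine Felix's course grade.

Practicals: drop 56, 72 → average of remaining 4 = 354/4 = 88.5
Weighted total:
  Portfolio 42 × 0.09 = 3.78
  Practicals 88.5 × 0.25 = 22.125
  Homework 89 × 0.21 = 18.69
  Discussion 84 × 0.13 = 10.92
  Studio work 85 × 0.06 = 5.1
  Term project 73 × 0.26 = 18.98
Sum = 79.595
79.595 is ≥ 77 and < 80 → C+

C+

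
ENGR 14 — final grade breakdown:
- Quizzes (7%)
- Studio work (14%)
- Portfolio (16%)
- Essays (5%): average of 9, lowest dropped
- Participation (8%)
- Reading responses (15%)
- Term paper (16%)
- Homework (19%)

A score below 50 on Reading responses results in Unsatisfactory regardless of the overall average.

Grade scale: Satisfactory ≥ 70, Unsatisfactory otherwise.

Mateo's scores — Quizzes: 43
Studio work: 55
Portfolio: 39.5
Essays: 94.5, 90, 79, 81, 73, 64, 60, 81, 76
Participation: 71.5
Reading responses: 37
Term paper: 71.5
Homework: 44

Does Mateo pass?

Unsatisfactory

Essays: drop 60 → average of remaining 8 = 638.5/8 = 79.8125
Reading responses score 37 < 50: minimum not met.
Weighted total:
  Quizzes 43 × 0.07 = 3.01
  Studio work 55 × 0.14 = 7.7
  Portfolio 39.5 × 0.16 = 6.32
  Essays 79.8125 × 0.05 = 3.990625
  Participation 71.5 × 0.08 = 5.72
  Reading responses 37 × 0.15 = 5.55
  Term paper 71.5 × 0.16 = 11.44
  Homework 44 × 0.19 = 8.36
Sum = 52.090625
Because the Reading responses minimum was not met, the result is Unsatisfactory.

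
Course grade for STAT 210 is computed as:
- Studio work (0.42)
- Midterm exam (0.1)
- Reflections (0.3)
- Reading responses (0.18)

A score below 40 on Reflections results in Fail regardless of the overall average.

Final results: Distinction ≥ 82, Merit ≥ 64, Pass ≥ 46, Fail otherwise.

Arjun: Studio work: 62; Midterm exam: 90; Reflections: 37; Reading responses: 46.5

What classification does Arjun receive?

Reflections score 37 < 40: minimum not met.
Weighted total:
  Studio work 62 × 0.42 = 26.04
  Midterm exam 90 × 0.1 = 9
  Reflections 37 × 0.3 = 11.1
  Reading responses 46.5 × 0.18 = 8.37
Sum = 54.51
Because the Reflections minimum was not met, the result is Fail.

Fail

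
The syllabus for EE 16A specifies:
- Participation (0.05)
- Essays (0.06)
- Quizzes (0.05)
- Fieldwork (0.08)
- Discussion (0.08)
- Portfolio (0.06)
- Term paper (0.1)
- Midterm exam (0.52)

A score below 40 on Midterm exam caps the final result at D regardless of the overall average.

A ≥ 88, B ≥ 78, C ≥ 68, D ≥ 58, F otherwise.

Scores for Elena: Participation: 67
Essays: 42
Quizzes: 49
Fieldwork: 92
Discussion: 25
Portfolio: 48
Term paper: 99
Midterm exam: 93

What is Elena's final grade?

Midterm exam score 93 ≥ 40: minimum met.
Weighted total:
  Participation 67 × 0.05 = 3.35
  Essays 42 × 0.06 = 2.52
  Quizzes 49 × 0.05 = 2.45
  Fieldwork 92 × 0.08 = 7.36
  Discussion 25 × 0.08 = 2
  Portfolio 48 × 0.06 = 2.88
  Term paper 99 × 0.1 = 9.9
  Midterm exam 93 × 0.52 = 48.36
Sum = 78.82
78.82 is ≥ 78 and < 88 → B

B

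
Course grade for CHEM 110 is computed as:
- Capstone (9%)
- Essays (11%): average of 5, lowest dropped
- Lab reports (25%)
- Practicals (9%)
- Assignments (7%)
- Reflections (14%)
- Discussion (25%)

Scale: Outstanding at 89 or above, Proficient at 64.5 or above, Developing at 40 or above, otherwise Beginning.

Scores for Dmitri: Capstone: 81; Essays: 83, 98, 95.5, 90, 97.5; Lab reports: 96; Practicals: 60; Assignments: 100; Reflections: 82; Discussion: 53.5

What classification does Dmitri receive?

Proficient

Essays: drop 83 → average of remaining 4 = 381/4 = 95.25
Weighted total:
  Capstone 81 × 0.09 = 7.29
  Essays 95.25 × 0.11 = 10.4775
  Lab reports 96 × 0.25 = 24
  Practicals 60 × 0.09 = 5.4
  Assignments 100 × 0.07 = 7
  Reflections 82 × 0.14 = 11.48
  Discussion 53.5 × 0.25 = 13.375
Sum = 79.0225
79.0225 is ≥ 64.5 and < 89 → Proficient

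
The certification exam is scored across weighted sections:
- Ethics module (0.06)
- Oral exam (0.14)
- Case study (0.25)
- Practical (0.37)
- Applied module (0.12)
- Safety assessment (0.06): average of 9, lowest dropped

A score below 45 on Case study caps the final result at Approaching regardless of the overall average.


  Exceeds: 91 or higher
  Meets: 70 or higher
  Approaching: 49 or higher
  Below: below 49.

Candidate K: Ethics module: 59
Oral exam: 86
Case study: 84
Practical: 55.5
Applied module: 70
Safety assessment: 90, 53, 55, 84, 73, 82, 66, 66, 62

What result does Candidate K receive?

Approaching

Safety assessment: drop 53 → average of remaining 8 = 578/8 = 72.25
Case study score 84 ≥ 45: minimum met.
Weighted total:
  Ethics module 59 × 0.06 = 3.54
  Oral exam 86 × 0.14 = 12.04
  Case study 84 × 0.25 = 21
  Practical 55.5 × 0.37 = 20.535
  Applied module 70 × 0.12 = 8.4
  Safety assessment 72.25 × 0.06 = 4.335
Sum = 69.85
69.85 is ≥ 49 and < 70 → Approaching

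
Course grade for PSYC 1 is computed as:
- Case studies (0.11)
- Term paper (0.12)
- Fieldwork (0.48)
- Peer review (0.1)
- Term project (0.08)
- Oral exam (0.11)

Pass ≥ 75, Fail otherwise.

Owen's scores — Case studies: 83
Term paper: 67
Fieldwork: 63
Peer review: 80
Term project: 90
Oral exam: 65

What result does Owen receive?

Fail

Weighted total:
  Case studies 83 × 0.11 = 9.13
  Term paper 67 × 0.12 = 8.04
  Fieldwork 63 × 0.48 = 30.24
  Peer review 80 × 0.1 = 8
  Term project 90 × 0.08 = 7.2
  Oral exam 65 × 0.11 = 7.15
Sum = 69.76
69.76 < 75 → Fail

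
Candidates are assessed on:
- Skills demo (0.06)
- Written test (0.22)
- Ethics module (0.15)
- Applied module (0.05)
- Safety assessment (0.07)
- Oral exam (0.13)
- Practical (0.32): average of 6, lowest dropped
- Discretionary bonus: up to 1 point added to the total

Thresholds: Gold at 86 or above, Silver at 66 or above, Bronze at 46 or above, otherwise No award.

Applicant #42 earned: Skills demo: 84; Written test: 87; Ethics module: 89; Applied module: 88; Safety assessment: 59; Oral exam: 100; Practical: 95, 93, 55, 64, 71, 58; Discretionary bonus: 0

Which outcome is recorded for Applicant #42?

Practical: drop 55 → average of remaining 5 = 381/5 = 76.2
Weighted total:
  Skills demo 84 × 0.06 = 5.04
  Written test 87 × 0.22 = 19.14
  Ethics module 89 × 0.15 = 13.35
  Applied module 88 × 0.05 = 4.4
  Safety assessment 59 × 0.07 = 4.13
  Oral exam 100 × 0.13 = 13
  Practical 76.2 × 0.32 = 24.384
Sum = 83.444
Discretionary bonus: 83.444 + 0 = 83.444
83.444 is ≥ 66 and < 86 → Silver

Silver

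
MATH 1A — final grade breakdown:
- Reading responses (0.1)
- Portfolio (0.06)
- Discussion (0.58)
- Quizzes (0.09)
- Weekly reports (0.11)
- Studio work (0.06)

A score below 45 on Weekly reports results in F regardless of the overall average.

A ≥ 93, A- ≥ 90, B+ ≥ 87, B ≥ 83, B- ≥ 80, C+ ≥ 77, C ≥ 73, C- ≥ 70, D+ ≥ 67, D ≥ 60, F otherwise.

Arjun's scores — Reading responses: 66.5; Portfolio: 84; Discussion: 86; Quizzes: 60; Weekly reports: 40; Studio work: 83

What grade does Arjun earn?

F

Weekly reports score 40 < 45: minimum not met.
Weighted total:
  Reading responses 66.5 × 0.1 = 6.65
  Portfolio 84 × 0.06 = 5.04
  Discussion 86 × 0.58 = 49.88
  Quizzes 60 × 0.09 = 5.4
  Weekly reports 40 × 0.11 = 4.4
  Studio work 83 × 0.06 = 4.98
Sum = 76.35
Because the Weekly reports minimum was not met, the result is F.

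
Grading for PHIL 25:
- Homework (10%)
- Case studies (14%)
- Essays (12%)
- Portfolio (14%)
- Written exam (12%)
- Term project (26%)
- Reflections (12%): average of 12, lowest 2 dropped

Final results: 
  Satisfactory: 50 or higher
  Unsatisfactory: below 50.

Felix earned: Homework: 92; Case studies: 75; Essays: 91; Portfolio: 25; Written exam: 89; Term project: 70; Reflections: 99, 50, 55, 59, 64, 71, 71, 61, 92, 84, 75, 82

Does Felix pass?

Reflections: drop 50, 55 → average of remaining 10 = 758/10 = 75.8
Weighted total:
  Homework 92 × 0.1 = 9.2
  Case studies 75 × 0.14 = 10.5
  Essays 91 × 0.12 = 10.92
  Portfolio 25 × 0.14 = 3.5
  Written exam 89 × 0.12 = 10.68
  Term project 70 × 0.26 = 18.2
  Reflections 75.8 × 0.12 = 9.096
Sum = 72.096
72.096 ≥ 50 → Satisfactory

Satisfactory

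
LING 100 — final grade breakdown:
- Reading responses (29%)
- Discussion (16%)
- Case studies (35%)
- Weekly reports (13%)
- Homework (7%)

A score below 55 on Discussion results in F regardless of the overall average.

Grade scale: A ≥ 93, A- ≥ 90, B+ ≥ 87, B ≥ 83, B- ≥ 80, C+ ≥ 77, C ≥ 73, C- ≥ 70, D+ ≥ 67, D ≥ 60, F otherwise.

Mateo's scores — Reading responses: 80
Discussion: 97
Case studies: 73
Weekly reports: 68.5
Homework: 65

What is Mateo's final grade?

C+

Discussion score 97 ≥ 55: minimum met.
Weighted total:
  Reading responses 80 × 0.29 = 23.2
  Discussion 97 × 0.16 = 15.52
  Case studies 73 × 0.35 = 25.55
  Weekly reports 68.5 × 0.13 = 8.905
  Homework 65 × 0.07 = 4.55
Sum = 77.725
77.725 is ≥ 77 and < 80 → C+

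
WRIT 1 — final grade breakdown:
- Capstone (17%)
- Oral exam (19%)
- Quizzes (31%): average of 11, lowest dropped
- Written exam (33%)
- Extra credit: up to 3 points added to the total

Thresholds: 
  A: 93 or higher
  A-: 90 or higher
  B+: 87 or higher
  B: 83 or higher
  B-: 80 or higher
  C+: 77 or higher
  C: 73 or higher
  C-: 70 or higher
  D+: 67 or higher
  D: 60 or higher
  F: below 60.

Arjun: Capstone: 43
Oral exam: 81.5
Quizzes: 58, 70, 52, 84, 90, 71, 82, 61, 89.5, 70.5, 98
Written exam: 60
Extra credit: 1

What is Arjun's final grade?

Quizzes: drop 52 → average of remaining 10 = 774/10 = 77.4
Weighted total:
  Capstone 43 × 0.17 = 7.31
  Oral exam 81.5 × 0.19 = 15.485
  Quizzes 77.4 × 0.31 = 23.994
  Written exam 60 × 0.33 = 19.8
Sum = 66.589
Extra credit: 66.589 + 1 = 67.589
67.589 is ≥ 67 and < 70 → D+

D+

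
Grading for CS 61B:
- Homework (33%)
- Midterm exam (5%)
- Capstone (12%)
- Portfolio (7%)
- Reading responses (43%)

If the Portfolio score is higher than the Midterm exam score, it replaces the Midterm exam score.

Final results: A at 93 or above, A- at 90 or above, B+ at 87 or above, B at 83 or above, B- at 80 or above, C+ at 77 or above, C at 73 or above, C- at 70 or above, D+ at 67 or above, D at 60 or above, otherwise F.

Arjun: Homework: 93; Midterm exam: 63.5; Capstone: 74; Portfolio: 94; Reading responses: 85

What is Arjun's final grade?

B+

Portfolio (94) > Midterm exam (63.5), so Midterm exam counts as 94.
Weighted total:
  Homework 93 × 0.33 = 30.69
  Midterm exam 94 × 0.05 = 4.7
  Capstone 74 × 0.12 = 8.88
  Portfolio 94 × 0.07 = 6.58
  Reading responses 85 × 0.43 = 36.55
Sum = 87.4
87.4 is ≥ 87 and < 90 → B+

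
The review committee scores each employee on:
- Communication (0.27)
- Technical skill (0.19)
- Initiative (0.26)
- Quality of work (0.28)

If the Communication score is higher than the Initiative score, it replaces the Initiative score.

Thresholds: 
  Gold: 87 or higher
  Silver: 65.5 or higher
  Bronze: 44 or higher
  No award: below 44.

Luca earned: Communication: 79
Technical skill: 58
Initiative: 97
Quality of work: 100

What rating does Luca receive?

Silver

Communication (79) ≤ Initiative (97), so Initiative stays at 97.
Weighted total:
  Communication 79 × 0.27 = 21.33
  Technical skill 58 × 0.19 = 11.02
  Initiative 97 × 0.26 = 25.22
  Quality of work 100 × 0.28 = 28
Sum = 85.57
85.57 is ≥ 65.5 and < 87 → Silver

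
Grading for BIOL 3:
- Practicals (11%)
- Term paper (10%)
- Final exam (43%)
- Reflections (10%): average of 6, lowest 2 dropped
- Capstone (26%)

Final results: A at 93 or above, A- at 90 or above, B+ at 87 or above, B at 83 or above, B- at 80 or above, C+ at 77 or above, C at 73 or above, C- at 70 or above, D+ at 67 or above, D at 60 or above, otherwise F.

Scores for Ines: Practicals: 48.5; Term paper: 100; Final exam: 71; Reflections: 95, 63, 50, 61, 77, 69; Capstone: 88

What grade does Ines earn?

C

Reflections: drop 50, 61 → average of remaining 4 = 304/4 = 76
Weighted total:
  Practicals 48.5 × 0.11 = 5.335
  Term paper 100 × 0.1 = 10
  Final exam 71 × 0.43 = 30.53
  Reflections 76 × 0.1 = 7.6
  Capstone 88 × 0.26 = 22.88
Sum = 76.345
76.345 is ≥ 73 and < 77 → C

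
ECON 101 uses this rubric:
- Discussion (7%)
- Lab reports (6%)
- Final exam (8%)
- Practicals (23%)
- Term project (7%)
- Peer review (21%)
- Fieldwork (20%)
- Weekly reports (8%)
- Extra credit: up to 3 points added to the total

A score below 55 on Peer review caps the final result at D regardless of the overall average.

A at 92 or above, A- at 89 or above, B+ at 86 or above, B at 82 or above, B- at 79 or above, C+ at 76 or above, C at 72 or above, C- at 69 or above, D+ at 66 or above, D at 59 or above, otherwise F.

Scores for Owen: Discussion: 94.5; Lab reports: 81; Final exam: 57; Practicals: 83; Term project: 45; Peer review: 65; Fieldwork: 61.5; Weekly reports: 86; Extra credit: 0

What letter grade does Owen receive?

Peer review score 65 ≥ 55: minimum met.
Weighted total:
  Discussion 94.5 × 0.07 = 6.615
  Lab reports 81 × 0.06 = 4.86
  Final exam 57 × 0.08 = 4.56
  Practicals 83 × 0.23 = 19.09
  Term project 45 × 0.07 = 3.15
  Peer review 65 × 0.21 = 13.65
  Fieldwork 61.5 × 0.2 = 12.3
  Weekly reports 86 × 0.08 = 6.88
Sum = 71.105
Extra credit: 71.105 + 0 = 71.105
71.105 is ≥ 69 and < 72 → C-

C-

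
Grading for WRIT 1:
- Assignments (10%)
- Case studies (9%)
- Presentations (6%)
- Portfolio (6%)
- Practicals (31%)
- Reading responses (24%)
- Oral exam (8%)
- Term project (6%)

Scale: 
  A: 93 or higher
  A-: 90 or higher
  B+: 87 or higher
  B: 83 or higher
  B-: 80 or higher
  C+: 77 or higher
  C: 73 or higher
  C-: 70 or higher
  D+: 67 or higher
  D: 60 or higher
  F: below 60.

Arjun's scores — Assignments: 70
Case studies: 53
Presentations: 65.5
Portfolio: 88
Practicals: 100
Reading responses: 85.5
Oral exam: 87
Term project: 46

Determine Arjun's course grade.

Weighted total:
  Assignments 70 × 0.1 = 7
  Case studies 53 × 0.09 = 4.77
  Presentations 65.5 × 0.06 = 3.93
  Portfolio 88 × 0.06 = 5.28
  Practicals 100 × 0.31 = 31
  Reading responses 85.5 × 0.24 = 20.52
  Oral exam 87 × 0.08 = 6.96
  Term project 46 × 0.06 = 2.76
Sum = 82.22
82.22 is ≥ 80 and < 83 → B-

B-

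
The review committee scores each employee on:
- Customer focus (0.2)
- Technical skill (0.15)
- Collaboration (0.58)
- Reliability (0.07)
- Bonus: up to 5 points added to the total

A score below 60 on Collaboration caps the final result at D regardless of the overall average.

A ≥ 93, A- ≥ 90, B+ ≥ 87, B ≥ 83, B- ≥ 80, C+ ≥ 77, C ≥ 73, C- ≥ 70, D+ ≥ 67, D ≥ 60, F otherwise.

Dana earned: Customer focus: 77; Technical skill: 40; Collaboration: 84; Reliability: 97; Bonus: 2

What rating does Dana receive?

Collaboration score 84 ≥ 60: minimum met.
Weighted total:
  Customer focus 77 × 0.2 = 15.4
  Technical skill 40 × 0.15 = 6
  Collaboration 84 × 0.58 = 48.72
  Reliability 97 × 0.07 = 6.79
Sum = 76.91
Bonus: 76.91 + 2 = 78.91
78.91 is ≥ 77 and < 80 → C+

C+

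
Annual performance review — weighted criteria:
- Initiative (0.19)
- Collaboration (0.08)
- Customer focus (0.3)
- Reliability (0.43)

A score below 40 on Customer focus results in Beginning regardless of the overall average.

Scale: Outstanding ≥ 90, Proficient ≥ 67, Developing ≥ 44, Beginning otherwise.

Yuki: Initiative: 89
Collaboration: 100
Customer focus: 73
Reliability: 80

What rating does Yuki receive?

Proficient

Customer focus score 73 ≥ 40: minimum met.
Weighted total:
  Initiative 89 × 0.19 = 16.91
  Collaboration 100 × 0.08 = 8
  Customer focus 73 × 0.3 = 21.9
  Reliability 80 × 0.43 = 34.4
Sum = 81.21
81.21 is ≥ 67 and < 90 → Proficient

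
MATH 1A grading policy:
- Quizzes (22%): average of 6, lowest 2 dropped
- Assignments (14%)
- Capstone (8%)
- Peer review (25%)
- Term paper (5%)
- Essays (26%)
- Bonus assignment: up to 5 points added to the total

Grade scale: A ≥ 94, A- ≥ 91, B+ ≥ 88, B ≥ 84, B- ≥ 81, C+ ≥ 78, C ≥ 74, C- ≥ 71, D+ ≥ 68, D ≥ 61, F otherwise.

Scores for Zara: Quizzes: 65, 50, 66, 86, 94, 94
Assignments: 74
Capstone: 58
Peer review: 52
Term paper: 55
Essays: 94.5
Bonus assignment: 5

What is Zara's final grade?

C+

Quizzes: drop 50, 65 → average of remaining 4 = 340/4 = 85
Weighted total:
  Quizzes 85 × 0.22 = 18.7
  Assignments 74 × 0.14 = 10.36
  Capstone 58 × 0.08 = 4.64
  Peer review 52 × 0.25 = 13
  Term paper 55 × 0.05 = 2.75
  Essays 94.5 × 0.26 = 24.57
Sum = 74.02
Bonus assignment: 74.02 + 5 = 79.02
79.02 is ≥ 78 and < 81 → C+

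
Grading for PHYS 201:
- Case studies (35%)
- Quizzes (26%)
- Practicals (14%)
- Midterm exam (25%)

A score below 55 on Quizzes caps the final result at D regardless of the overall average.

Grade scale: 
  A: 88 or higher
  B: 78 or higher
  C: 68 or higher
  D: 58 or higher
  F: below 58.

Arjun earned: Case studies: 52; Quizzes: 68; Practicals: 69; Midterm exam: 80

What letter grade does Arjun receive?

Quizzes score 68 ≥ 55: minimum met.
Weighted total:
  Case studies 52 × 0.35 = 18.2
  Quizzes 68 × 0.26 = 17.68
  Practicals 69 × 0.14 = 9.66
  Midterm exam 80 × 0.25 = 20
Sum = 65.54
65.54 is ≥ 58 and < 68 → D

D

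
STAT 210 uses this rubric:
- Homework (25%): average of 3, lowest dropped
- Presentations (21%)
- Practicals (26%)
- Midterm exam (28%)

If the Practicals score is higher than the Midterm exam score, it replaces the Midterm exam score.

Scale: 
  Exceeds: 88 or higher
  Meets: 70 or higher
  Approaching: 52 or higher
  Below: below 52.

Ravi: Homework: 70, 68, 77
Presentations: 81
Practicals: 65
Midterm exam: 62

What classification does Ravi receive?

Meets

Homework: drop 68 → average of remaining 2 = 147/2 = 73.5
Practicals (65) > Midterm exam (62), so Midterm exam counts as 65.
Weighted total:
  Homework 73.5 × 0.25 = 18.375
  Presentations 81 × 0.21 = 17.01
  Practicals 65 × 0.26 = 16.9
  Midterm exam 65 × 0.28 = 18.2
Sum = 70.485
70.485 is ≥ 70 and < 88 → Meets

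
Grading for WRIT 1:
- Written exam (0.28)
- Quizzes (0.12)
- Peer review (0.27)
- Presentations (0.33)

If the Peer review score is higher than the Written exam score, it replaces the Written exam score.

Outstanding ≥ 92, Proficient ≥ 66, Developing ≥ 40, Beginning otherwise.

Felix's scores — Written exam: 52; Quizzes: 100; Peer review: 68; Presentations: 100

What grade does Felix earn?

Peer review (68) > Written exam (52), so Written exam counts as 68.
Weighted total:
  Written exam 68 × 0.28 = 19.04
  Quizzes 100 × 0.12 = 12
  Peer review 68 × 0.27 = 18.36
  Presentations 100 × 0.33 = 33
Sum = 82.4
82.4 is ≥ 66 and < 92 → Proficient

Proficient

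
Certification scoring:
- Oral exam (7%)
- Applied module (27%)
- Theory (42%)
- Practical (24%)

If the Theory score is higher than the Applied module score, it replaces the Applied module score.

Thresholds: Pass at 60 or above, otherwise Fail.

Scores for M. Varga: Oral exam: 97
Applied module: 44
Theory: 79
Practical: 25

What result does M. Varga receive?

Pass

Theory (79) > Applied module (44), so Applied module counts as 79.
Weighted total:
  Oral exam 97 × 0.07 = 6.79
  Applied module 79 × 0.27 = 21.33
  Theory 79 × 0.42 = 33.18
  Practical 25 × 0.24 = 6
Sum = 67.3
67.3 ≥ 60 → Pass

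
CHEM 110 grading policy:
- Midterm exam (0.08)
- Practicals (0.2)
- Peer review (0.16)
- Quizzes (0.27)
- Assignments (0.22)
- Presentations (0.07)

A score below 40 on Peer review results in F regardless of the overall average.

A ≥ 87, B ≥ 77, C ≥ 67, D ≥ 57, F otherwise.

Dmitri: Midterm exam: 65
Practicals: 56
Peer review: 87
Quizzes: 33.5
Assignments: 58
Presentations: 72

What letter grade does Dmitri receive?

D

Peer review score 87 ≥ 40: minimum met.
Weighted total:
  Midterm exam 65 × 0.08 = 5.2
  Practicals 56 × 0.2 = 11.2
  Peer review 87 × 0.16 = 13.92
  Quizzes 33.5 × 0.27 = 9.045
  Assignments 58 × 0.22 = 12.76
  Presentations 72 × 0.07 = 5.04
Sum = 57.165
57.165 is ≥ 57 and < 67 → D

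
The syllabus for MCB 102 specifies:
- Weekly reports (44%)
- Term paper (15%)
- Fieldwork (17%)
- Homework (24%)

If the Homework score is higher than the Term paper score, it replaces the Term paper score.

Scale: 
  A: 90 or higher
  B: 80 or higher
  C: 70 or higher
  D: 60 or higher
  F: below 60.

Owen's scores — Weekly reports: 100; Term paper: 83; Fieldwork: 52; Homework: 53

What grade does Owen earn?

C

Homework (53) ≤ Term paper (83), so Term paper stays at 83.
Weighted total:
  Weekly reports 100 × 0.44 = 44
  Term paper 83 × 0.15 = 12.45
  Fieldwork 52 × 0.17 = 8.84
  Homework 53 × 0.24 = 12.72
Sum = 78.01
78.01 is ≥ 70 and < 80 → C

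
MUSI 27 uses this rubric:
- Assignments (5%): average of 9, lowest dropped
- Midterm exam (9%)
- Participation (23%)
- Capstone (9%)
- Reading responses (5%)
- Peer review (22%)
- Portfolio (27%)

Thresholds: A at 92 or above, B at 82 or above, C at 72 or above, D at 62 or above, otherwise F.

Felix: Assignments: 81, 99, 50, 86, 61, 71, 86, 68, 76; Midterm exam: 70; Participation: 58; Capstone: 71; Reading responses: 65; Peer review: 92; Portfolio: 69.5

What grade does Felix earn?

Assignments: drop 50 → average of remaining 8 = 628/8 = 78.5
Weighted total:
  Assignments 78.5 × 0.05 = 3.925
  Midterm exam 70 × 0.09 = 6.3
  Participation 58 × 0.23 = 13.34
  Capstone 71 × 0.09 = 6.39
  Reading responses 65 × 0.05 = 3.25
  Peer review 92 × 0.22 = 20.24
  Portfolio 69.5 × 0.27 = 18.765
Sum = 72.21
72.21 is ≥ 72 and < 82 → C

C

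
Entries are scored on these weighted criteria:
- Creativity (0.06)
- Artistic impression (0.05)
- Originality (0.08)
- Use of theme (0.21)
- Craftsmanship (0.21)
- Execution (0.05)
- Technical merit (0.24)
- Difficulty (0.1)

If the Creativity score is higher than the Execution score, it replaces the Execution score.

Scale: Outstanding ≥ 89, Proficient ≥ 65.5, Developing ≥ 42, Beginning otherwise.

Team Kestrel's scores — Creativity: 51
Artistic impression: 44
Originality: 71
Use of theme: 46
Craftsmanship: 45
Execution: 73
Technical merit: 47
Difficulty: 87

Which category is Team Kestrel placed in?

Developing

Creativity (51) ≤ Execution (73), so Execution stays at 73.
Weighted total:
  Creativity 51 × 0.06 = 3.06
  Artistic impression 44 × 0.05 = 2.2
  Originality 71 × 0.08 = 5.68
  Use of theme 46 × 0.21 = 9.66
  Craftsmanship 45 × 0.21 = 9.45
  Execution 73 × 0.05 = 3.65
  Technical merit 47 × 0.24 = 11.28
  Difficulty 87 × 0.1 = 8.7
Sum = 53.68
53.68 is ≥ 42 and < 65.5 → Developing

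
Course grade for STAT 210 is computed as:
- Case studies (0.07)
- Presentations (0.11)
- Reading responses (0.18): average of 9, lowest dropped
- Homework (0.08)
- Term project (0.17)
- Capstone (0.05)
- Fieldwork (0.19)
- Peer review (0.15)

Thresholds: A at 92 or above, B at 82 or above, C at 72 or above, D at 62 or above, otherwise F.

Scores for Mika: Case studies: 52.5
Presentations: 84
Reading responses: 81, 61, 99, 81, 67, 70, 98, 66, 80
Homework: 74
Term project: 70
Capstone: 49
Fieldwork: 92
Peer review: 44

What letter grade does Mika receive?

Reading responses: drop 61 → average of remaining 8 = 642/8 = 80.25
Weighted total:
  Case studies 52.5 × 0.07 = 3.675
  Presentations 84 × 0.11 = 9.24
  Reading responses 80.25 × 0.18 = 14.445
  Homework 74 × 0.08 = 5.92
  Term project 70 × 0.17 = 11.9
  Capstone 49 × 0.05 = 2.45
  Fieldwork 92 × 0.19 = 17.48
  Peer review 44 × 0.15 = 6.6
Sum = 71.71
71.71 is ≥ 62 and < 72 → D

D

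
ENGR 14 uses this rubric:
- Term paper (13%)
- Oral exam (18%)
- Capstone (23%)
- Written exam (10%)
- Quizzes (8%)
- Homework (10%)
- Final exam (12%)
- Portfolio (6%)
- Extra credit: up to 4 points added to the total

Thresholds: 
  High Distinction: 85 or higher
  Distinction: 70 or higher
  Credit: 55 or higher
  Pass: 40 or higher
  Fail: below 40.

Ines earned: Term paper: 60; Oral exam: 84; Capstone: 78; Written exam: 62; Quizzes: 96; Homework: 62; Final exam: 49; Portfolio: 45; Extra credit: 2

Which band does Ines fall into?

Distinction

Weighted total:
  Term paper 60 × 0.13 = 7.8
  Oral exam 84 × 0.18 = 15.12
  Capstone 78 × 0.23 = 17.94
  Written exam 62 × 0.1 = 6.2
  Quizzes 96 × 0.08 = 7.68
  Homework 62 × 0.1 = 6.2
  Final exam 49 × 0.12 = 5.88
  Portfolio 45 × 0.06 = 2.7
Sum = 69.52
Extra credit: 69.52 + 2 = 71.52
71.52 is ≥ 70 and < 85 → Distinction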